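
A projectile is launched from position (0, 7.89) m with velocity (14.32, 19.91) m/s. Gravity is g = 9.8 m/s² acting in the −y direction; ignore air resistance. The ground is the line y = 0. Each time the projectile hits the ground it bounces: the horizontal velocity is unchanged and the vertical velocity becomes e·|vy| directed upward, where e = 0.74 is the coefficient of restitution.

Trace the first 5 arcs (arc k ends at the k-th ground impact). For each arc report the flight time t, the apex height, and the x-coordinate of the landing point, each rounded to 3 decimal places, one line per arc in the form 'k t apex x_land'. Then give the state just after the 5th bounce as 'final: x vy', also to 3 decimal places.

1 4.427 28.115 63.394
2 3.545 15.396 114.161
3 2.623 8.431 151.728
4 1.941 4.617 179.527
5 1.437 2.528 200.099
final: 200.099 5.209

Arc 1: start y=7.890, vy=19.910 → t=4.427, apex=28.115, x_land=63.394, impact vy=-23.474
  bounce: vy ← 0.74·23.474 = 17.371
Arc 2: start y=0.000, vy=17.371 → t=3.545, apex=15.396, x_land=114.161, impact vy=-17.371
  bounce: vy ← 0.74·17.371 = 12.855
Arc 3: start y=0.000, vy=12.855 → t=2.623, apex=8.431, x_land=151.728, impact vy=-12.855
  bounce: vy ← 0.74·12.855 = 9.512
Arc 4: start y=0.000, vy=9.512 → t=1.941, apex=4.617, x_land=179.527, impact vy=-9.512
  bounce: vy ← 0.74·9.512 = 7.039
Arc 5: start y=0.000, vy=7.039 → t=1.437, apex=2.528, x_land=200.099, impact vy=-7.039
  bounce: vy ← 0.74·7.039 = 5.209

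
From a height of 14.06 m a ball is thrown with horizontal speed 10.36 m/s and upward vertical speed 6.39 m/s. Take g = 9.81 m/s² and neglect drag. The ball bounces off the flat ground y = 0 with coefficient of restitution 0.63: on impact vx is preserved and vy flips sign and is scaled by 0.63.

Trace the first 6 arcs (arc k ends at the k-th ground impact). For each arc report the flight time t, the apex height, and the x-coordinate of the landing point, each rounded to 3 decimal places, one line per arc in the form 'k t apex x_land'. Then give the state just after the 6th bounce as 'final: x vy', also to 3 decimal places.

1 2.465 16.141 25.542
2 2.286 6.406 49.222
3 1.440 2.543 64.140
4 0.907 1.009 73.538
5 0.572 0.401 79.459
6 0.360 0.159 83.190
final: 83.190 1.113

Arc 1: start y=14.060, vy=6.390 → t=2.465, apex=16.141, x_land=25.542, impact vy=-17.796
  bounce: vy ← 0.63·17.796 = 11.211
Arc 2: start y=0.000, vy=11.211 → t=2.286, apex=6.406, x_land=49.222, impact vy=-11.211
  bounce: vy ← 0.63·11.211 = 7.063
Arc 3: start y=0.000, vy=7.063 → t=1.440, apex=2.543, x_land=64.140, impact vy=-7.063
  bounce: vy ← 0.63·7.063 = 4.450
Arc 4: start y=0.000, vy=4.450 → t=0.907, apex=1.009, x_land=73.538, impact vy=-4.450
  bounce: vy ← 0.63·4.450 = 2.803
Arc 5: start y=0.000, vy=2.803 → t=0.572, apex=0.401, x_land=79.459, impact vy=-2.803
  bounce: vy ← 0.63·2.803 = 1.766
Arc 6: start y=0.000, vy=1.766 → t=0.360, apex=0.159, x_land=83.190, impact vy=-1.766
  bounce: vy ← 0.63·1.766 = 1.113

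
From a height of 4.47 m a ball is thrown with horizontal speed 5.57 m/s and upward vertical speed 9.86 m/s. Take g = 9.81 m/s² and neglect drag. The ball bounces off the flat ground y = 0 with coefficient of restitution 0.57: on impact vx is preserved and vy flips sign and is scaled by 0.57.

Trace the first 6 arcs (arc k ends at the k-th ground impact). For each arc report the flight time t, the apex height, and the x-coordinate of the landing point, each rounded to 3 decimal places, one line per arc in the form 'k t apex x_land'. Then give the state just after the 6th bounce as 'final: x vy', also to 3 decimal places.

1 2.391 9.425 13.319
2 1.580 3.062 22.122
3 0.901 0.995 27.139
4 0.513 0.323 29.999
5 0.293 0.105 31.629
6 0.167 0.034 32.558
final: 32.558 0.466

Arc 1: start y=4.470, vy=9.860 → t=2.391, apex=9.425, x_land=13.319, impact vy=-13.599
  bounce: vy ← 0.57·13.599 = 7.751
Arc 2: start y=0.000, vy=7.751 → t=1.580, apex=3.062, x_land=22.122, impact vy=-7.751
  bounce: vy ← 0.57·7.751 = 4.418
Arc 3: start y=0.000, vy=4.418 → t=0.901, apex=0.995, x_land=27.139, impact vy=-4.418
  bounce: vy ← 0.57·4.418 = 2.518
Arc 4: start y=0.000, vy=2.518 → t=0.513, apex=0.323, x_land=29.999, impact vy=-2.518
  bounce: vy ← 0.57·2.518 = 1.435
Arc 5: start y=0.000, vy=1.435 → t=0.293, apex=0.105, x_land=31.629, impact vy=-1.435
  bounce: vy ← 0.57·1.435 = 0.818
Arc 6: start y=0.000, vy=0.818 → t=0.167, apex=0.034, x_land=32.558, impact vy=-0.818
  bounce: vy ← 0.57·0.818 = 0.466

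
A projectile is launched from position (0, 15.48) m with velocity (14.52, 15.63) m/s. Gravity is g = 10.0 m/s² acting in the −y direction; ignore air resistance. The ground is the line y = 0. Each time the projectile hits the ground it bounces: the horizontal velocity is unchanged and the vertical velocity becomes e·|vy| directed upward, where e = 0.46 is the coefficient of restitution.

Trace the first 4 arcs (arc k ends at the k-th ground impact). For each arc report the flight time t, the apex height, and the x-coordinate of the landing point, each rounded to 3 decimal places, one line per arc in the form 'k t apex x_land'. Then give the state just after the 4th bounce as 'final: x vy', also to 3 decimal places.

Arc 1: start y=15.480, vy=15.630 → t=3.917, apex=27.695, x_land=56.868, impact vy=-23.535
  bounce: vy ← 0.46·23.535 = 10.826
Arc 2: start y=0.000, vy=10.826 → t=2.165, apex=5.860, x_land=88.307, impact vy=-10.826
  bounce: vy ← 0.46·10.826 = 4.980
Arc 3: start y=0.000, vy=4.980 → t=0.996, apex=1.240, x_land=102.769, impact vy=-4.980
  bounce: vy ← 0.46·4.980 = 2.291
Arc 4: start y=0.000, vy=2.291 → t=0.458, apex=0.262, x_land=109.421, impact vy=-2.291
  bounce: vy ← 0.46·2.291 = 1.054

1 3.917 27.695 56.868
2 2.165 5.860 88.307
3 0.996 1.240 102.769
4 0.458 0.262 109.421
final: 109.421 1.054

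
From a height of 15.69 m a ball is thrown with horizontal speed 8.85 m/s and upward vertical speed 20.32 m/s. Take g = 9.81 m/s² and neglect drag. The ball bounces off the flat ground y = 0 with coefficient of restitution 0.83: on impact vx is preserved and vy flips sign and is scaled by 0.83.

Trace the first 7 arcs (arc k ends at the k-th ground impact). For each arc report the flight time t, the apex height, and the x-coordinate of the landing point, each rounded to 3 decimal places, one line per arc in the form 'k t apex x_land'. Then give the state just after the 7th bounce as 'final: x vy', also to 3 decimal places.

1 4.808 36.735 42.551
2 4.543 25.307 82.755
3 3.771 17.434 116.125
4 3.130 12.010 143.821
5 2.598 8.274 166.810
6 2.156 5.700 185.890
7 1.789 3.927 201.726
final: 201.726 7.285

Arc 1: start y=15.690, vy=20.320 → t=4.808, apex=36.735, x_land=42.551, impact vy=-26.847
  bounce: vy ← 0.83·26.847 = 22.283
Arc 2: start y=0.000, vy=22.283 → t=4.543, apex=25.307, x_land=82.755, impact vy=-22.283
  bounce: vy ← 0.83·22.283 = 18.495
Arc 3: start y=0.000, vy=18.495 → t=3.771, apex=17.434, x_land=116.125, impact vy=-18.495
  bounce: vy ← 0.83·18.495 = 15.351
Arc 4: start y=0.000, vy=15.351 → t=3.130, apex=12.010, x_land=143.821, impact vy=-15.351
  bounce: vy ← 0.83·15.351 = 12.741
Arc 5: start y=0.000, vy=12.741 → t=2.598, apex=8.274, x_land=166.810, impact vy=-12.741
  bounce: vy ← 0.83·12.741 = 10.575
Arc 6: start y=0.000, vy=10.575 → t=2.156, apex=5.700, x_land=185.890, impact vy=-10.575
  bounce: vy ← 0.83·10.575 = 8.777
Arc 7: start y=0.000, vy=8.777 → t=1.789, apex=3.927, x_land=201.726, impact vy=-8.777
  bounce: vy ← 0.83·8.777 = 7.285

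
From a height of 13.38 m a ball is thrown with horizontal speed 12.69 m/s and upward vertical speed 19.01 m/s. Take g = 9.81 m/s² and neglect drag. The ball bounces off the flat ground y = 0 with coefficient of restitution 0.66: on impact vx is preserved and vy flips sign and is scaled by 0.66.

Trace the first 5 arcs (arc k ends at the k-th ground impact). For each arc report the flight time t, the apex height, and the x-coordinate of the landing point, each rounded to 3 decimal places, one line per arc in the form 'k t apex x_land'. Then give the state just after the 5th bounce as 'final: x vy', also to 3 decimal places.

1 4.484 31.799 56.902
2 3.361 13.852 99.552
3 2.218 6.034 127.701
4 1.464 2.628 146.280
5 0.966 1.145 158.542
final: 158.542 3.128

Arc 1: start y=13.380, vy=19.010 → t=4.484, apex=31.799, x_land=56.902, impact vy=-24.978
  bounce: vy ← 0.66·24.978 = 16.485
Arc 2: start y=0.000, vy=16.485 → t=3.361, apex=13.852, x_land=99.552, impact vy=-16.485
  bounce: vy ← 0.66·16.485 = 10.880
Arc 3: start y=0.000, vy=10.880 → t=2.218, apex=6.034, x_land=127.701, impact vy=-10.880
  bounce: vy ← 0.66·10.880 = 7.181
Arc 4: start y=0.000, vy=7.181 → t=1.464, apex=2.628, x_land=146.280, impact vy=-7.181
  bounce: vy ← 0.66·7.181 = 4.739
Arc 5: start y=0.000, vy=4.739 → t=0.966, apex=1.145, x_land=158.542, impact vy=-4.739
  bounce: vy ← 0.66·4.739 = 3.128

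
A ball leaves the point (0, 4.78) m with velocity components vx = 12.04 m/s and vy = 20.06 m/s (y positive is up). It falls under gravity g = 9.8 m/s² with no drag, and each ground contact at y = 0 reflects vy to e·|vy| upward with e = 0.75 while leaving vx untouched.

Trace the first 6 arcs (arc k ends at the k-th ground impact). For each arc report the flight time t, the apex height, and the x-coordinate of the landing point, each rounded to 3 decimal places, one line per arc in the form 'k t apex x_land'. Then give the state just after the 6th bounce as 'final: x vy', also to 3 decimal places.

Arc 1: start y=4.780, vy=20.060 → t=4.320, apex=25.311, x_land=52.009, impact vy=-22.273
  bounce: vy ← 0.75·22.273 = 16.705
Arc 2: start y=0.000, vy=16.705 → t=3.409, apex=14.237, x_land=93.055, impact vy=-16.705
  bounce: vy ← 0.75·16.705 = 12.529
Arc 3: start y=0.000, vy=12.529 → t=2.557, apex=8.008, x_land=123.840, impact vy=-12.529
  bounce: vy ← 0.75·12.529 = 9.396
Arc 4: start y=0.000, vy=9.396 → t=1.918, apex=4.505, x_land=146.929, impact vy=-9.396
  bounce: vy ← 0.75·9.396 = 7.047
Arc 5: start y=0.000, vy=7.047 → t=1.438, apex=2.534, x_land=164.245, impact vy=-7.047
  bounce: vy ← 0.75·7.047 = 5.286
Arc 6: start y=0.000, vy=5.286 → t=1.079, apex=1.425, x_land=177.232, impact vy=-5.286
  bounce: vy ← 0.75·5.286 = 3.964

1 4.320 25.311 52.009
2 3.409 14.237 93.055
3 2.557 8.008 123.840
4 1.918 4.505 146.929
5 1.438 2.534 164.245
6 1.079 1.425 177.232
final: 177.232 3.964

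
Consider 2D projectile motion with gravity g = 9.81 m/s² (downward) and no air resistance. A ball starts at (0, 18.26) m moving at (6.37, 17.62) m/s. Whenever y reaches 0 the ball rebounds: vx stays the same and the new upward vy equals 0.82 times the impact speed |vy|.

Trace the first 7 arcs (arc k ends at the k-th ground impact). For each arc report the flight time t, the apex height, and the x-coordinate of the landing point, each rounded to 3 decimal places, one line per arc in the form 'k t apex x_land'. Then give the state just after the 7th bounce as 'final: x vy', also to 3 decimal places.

1 4.432 34.084 28.233
2 4.323 22.918 55.771
3 3.545 15.410 78.353
4 2.907 10.362 96.870
5 2.384 6.967 112.053
6 1.955 4.685 124.504
7 1.603 3.150 134.714
final: 134.714 6.446

Arc 1: start y=18.260, vy=17.620 → t=4.432, apex=34.084, x_land=28.233, impact vy=-25.860
  bounce: vy ← 0.82·25.860 = 21.205
Arc 2: start y=0.000, vy=21.205 → t=4.323, apex=22.918, x_land=55.771, impact vy=-21.205
  bounce: vy ← 0.82·21.205 = 17.388
Arc 3: start y=0.000, vy=17.388 → t=3.545, apex=15.410, x_land=78.353, impact vy=-17.388
  bounce: vy ← 0.82·17.388 = 14.258
Arc 4: start y=0.000, vy=14.258 → t=2.907, apex=10.362, x_land=96.870, impact vy=-14.258
  bounce: vy ← 0.82·14.258 = 11.692
Arc 5: start y=0.000, vy=11.692 → t=2.384, apex=6.967, x_land=112.053, impact vy=-11.692
  bounce: vy ← 0.82·11.692 = 9.587
Arc 6: start y=0.000, vy=9.587 → t=1.955, apex=4.685, x_land=124.504, impact vy=-9.587
  bounce: vy ← 0.82·9.587 = 7.862
Arc 7: start y=0.000, vy=7.862 → t=1.603, apex=3.150, x_land=134.714, impact vy=-7.862
  bounce: vy ← 0.82·7.862 = 6.446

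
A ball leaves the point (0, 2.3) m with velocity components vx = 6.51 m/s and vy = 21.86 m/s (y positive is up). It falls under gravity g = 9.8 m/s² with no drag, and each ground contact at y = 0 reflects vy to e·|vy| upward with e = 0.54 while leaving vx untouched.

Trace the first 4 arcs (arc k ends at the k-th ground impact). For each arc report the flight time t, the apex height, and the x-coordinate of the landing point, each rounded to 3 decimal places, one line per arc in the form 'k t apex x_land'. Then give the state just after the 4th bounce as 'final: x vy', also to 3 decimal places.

Arc 1: start y=2.300, vy=21.860 → t=4.564, apex=26.681, x_land=29.712, impact vy=-22.868
  bounce: vy ← 0.54·22.868 = 12.349
Arc 2: start y=0.000, vy=12.349 → t=2.520, apex=7.780, x_land=46.118, impact vy=-12.349
  bounce: vy ← 0.54·12.349 = 6.668
Arc 3: start y=0.000, vy=6.668 → t=1.361, apex=2.269, x_land=54.977, impact vy=-6.668
  bounce: vy ← 0.54·6.668 = 3.601
Arc 4: start y=0.000, vy=3.601 → t=0.735, apex=0.662, x_land=59.761, impact vy=-3.601
  bounce: vy ← 0.54·3.601 = 1.944

1 4.564 26.681 29.712
2 2.520 7.780 46.118
3 1.361 2.269 54.977
4 0.735 0.662 59.761
final: 59.761 1.944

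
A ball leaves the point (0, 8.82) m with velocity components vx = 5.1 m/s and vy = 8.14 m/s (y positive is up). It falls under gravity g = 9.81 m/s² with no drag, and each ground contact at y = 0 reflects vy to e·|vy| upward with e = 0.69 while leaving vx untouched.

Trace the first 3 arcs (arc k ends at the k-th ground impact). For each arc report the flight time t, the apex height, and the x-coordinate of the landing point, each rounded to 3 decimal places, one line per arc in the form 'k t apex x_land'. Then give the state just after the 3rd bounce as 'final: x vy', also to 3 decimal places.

1 2.407 12.197 12.274
2 2.176 5.807 23.372
3 1.502 2.765 31.030
final: 31.030 5.082

Arc 1: start y=8.820, vy=8.140 → t=2.407, apex=12.197, x_land=12.274, impact vy=-15.470
  bounce: vy ← 0.69·15.470 = 10.674
Arc 2: start y=0.000, vy=10.674 → t=2.176, apex=5.807, x_land=23.372, impact vy=-10.674
  bounce: vy ← 0.69·10.674 = 7.365
Arc 3: start y=0.000, vy=7.365 → t=1.502, apex=2.765, x_land=31.030, impact vy=-7.365
  bounce: vy ← 0.69·7.365 = 5.082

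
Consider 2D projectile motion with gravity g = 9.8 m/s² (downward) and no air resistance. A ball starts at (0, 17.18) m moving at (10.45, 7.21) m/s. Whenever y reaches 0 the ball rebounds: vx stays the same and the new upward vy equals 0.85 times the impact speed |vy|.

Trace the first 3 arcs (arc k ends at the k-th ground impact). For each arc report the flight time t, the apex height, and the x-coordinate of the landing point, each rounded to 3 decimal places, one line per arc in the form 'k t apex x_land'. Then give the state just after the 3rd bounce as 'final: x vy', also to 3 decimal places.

1 2.748 19.832 28.712
2 3.420 14.329 64.452
3 2.907 10.353 94.830
final: 94.830 12.108

Arc 1: start y=17.180, vy=7.210 → t=2.748, apex=19.832, x_land=28.712, impact vy=-19.716
  bounce: vy ← 0.85·19.716 = 16.758
Arc 2: start y=0.000, vy=16.758 → t=3.420, apex=14.329, x_land=64.452, impact vy=-16.758
  bounce: vy ← 0.85·16.758 = 14.245
Arc 3: start y=0.000, vy=14.245 → t=2.907, apex=10.353, x_land=94.830, impact vy=-14.245
  bounce: vy ← 0.85·14.245 = 12.108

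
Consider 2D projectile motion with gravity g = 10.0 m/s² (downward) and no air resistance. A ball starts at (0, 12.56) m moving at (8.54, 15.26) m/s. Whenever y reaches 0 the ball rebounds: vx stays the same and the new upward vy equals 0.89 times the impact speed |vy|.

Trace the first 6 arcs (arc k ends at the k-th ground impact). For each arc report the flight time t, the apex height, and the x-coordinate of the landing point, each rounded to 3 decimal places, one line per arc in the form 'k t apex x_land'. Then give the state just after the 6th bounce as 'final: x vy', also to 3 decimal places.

Arc 1: start y=12.560, vy=15.260 → t=3.726, apex=24.203, x_land=31.821, impact vy=-22.002
  bounce: vy ← 0.89·22.002 = 19.581
Arc 2: start y=0.000, vy=19.581 → t=3.916, apex=19.171, x_land=65.266, impact vy=-19.581
  bounce: vy ← 0.89·19.581 = 17.427
Arc 3: start y=0.000, vy=17.427 → t=3.485, apex=15.186, x_land=95.032, impact vy=-17.427
  bounce: vy ← 0.89·17.427 = 15.510
Arc 4: start y=0.000, vy=15.510 → t=3.102, apex=12.029, x_land=121.524, impact vy=-15.510
  bounce: vy ← 0.89·15.510 = 13.804
Arc 5: start y=0.000, vy=13.804 → t=2.761, apex=9.528, x_land=145.102, impact vy=-13.804
  bounce: vy ← 0.89·13.804 = 12.286
Arc 6: start y=0.000, vy=12.286 → t=2.457, apex=7.547, x_land=166.086, impact vy=-12.286
  bounce: vy ← 0.89·12.286 = 10.934

1 3.726 24.203 31.821
2 3.916 19.171 65.266
3 3.485 15.186 95.032
4 3.102 12.029 121.524
5 2.761 9.528 145.102
6 2.457 7.547 166.086
final: 166.086 10.934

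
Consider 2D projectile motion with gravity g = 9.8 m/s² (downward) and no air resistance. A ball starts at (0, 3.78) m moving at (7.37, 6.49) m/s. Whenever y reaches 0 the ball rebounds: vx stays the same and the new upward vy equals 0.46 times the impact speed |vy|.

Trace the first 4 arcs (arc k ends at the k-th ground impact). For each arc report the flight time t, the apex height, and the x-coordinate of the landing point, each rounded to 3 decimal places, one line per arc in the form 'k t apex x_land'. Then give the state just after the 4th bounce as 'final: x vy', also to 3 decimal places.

1 1.762 5.929 12.988
2 1.012 1.255 20.446
3 0.466 0.265 23.877
4 0.214 0.056 25.455
final: 25.455 0.483

Arc 1: start y=3.780, vy=6.490 → t=1.762, apex=5.929, x_land=12.988, impact vy=-10.780
  bounce: vy ← 0.46·10.780 = 4.959
Arc 2: start y=0.000, vy=4.959 → t=1.012, apex=1.255, x_land=20.446, impact vy=-4.959
  bounce: vy ← 0.46·4.959 = 2.281
Arc 3: start y=0.000, vy=2.281 → t=0.466, apex=0.265, x_land=23.877, impact vy=-2.281
  bounce: vy ← 0.46·2.281 = 1.049
Arc 4: start y=0.000, vy=1.049 → t=0.214, apex=0.056, x_land=25.455, impact vy=-1.049
  bounce: vy ← 0.46·1.049 = 0.483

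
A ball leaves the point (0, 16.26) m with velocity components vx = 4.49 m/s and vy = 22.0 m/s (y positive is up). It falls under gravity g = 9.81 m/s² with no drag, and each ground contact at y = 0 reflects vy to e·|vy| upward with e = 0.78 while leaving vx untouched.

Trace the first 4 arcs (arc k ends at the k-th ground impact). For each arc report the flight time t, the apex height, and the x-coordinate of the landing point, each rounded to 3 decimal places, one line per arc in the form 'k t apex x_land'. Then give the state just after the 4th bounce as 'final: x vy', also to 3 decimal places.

Arc 1: start y=16.260, vy=22.000 → t=5.131, apex=40.929, x_land=23.039, impact vy=-28.338
  bounce: vy ← 0.78·28.338 = 22.103
Arc 2: start y=0.000, vy=22.103 → t=4.506, apex=24.901, x_land=43.273, impact vy=-22.103
  bounce: vy ← 0.78·22.103 = 17.241
Arc 3: start y=0.000, vy=17.241 → t=3.515, apex=15.150, x_land=59.055, impact vy=-17.241
  bounce: vy ← 0.78·17.241 = 13.448
Arc 4: start y=0.000, vy=13.448 → t=2.742, apex=9.217, x_land=71.364, impact vy=-13.448
  bounce: vy ← 0.78·13.448 = 10.489

1 5.131 40.929 23.039
2 4.506 24.901 43.273
3 3.515 15.150 59.055
4 2.742 9.217 71.364
final: 71.364 10.489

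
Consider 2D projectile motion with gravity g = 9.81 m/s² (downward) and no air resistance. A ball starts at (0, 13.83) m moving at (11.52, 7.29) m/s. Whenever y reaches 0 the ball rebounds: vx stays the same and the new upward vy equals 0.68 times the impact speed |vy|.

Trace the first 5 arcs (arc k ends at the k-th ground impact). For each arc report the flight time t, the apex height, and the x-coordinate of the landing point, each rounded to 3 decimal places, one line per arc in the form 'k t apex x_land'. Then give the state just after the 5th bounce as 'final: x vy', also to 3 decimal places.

Arc 1: start y=13.830, vy=7.290 → t=2.579, apex=16.539, x_land=29.714, impact vy=-18.014
  bounce: vy ← 0.68·18.014 = 12.249
Arc 2: start y=0.000, vy=12.249 → t=2.497, apex=7.647, x_land=58.483, impact vy=-12.249
  bounce: vy ← 0.68·12.249 = 8.329
Arc 3: start y=0.000, vy=8.329 → t=1.698, apex=3.536, x_land=78.046, impact vy=-8.329
  bounce: vy ← 0.68·8.329 = 5.664
Arc 4: start y=0.000, vy=5.664 → t=1.155, apex=1.635, x_land=91.349, impact vy=-5.664
  bounce: vy ← 0.68·5.664 = 3.852
Arc 5: start y=0.000, vy=3.852 → t=0.785, apex=0.756, x_land=100.394, impact vy=-3.852
  bounce: vy ← 0.68·3.852 = 2.619

1 2.579 16.539 29.714
2 2.497 7.647 58.483
3 1.698 3.536 78.046
4 1.155 1.635 91.349
5 0.785 0.756 100.394
final: 100.394 2.619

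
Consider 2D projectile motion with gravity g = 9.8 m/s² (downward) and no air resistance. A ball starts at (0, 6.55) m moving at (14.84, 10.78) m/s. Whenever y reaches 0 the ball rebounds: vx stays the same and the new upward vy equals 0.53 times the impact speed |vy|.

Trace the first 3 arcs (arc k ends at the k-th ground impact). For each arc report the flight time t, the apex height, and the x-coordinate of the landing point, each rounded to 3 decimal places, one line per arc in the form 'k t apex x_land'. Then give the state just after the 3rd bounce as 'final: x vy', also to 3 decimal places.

Arc 1: start y=6.550, vy=10.780 → t=2.696, apex=12.479, x_land=40.006, impact vy=-15.639
  bounce: vy ← 0.53·15.639 = 8.289
Arc 2: start y=0.000, vy=8.289 → t=1.692, apex=3.505, x_land=65.110, impact vy=-8.289
  bounce: vy ← 0.53·8.289 = 4.393
Arc 3: start y=0.000, vy=4.393 → t=0.897, apex=0.985, x_land=78.415, impact vy=-4.393
  bounce: vy ← 0.53·4.393 = 2.328

1 2.696 12.479 40.006
2 1.692 3.505 65.110
3 0.897 0.985 78.415
final: 78.415 2.328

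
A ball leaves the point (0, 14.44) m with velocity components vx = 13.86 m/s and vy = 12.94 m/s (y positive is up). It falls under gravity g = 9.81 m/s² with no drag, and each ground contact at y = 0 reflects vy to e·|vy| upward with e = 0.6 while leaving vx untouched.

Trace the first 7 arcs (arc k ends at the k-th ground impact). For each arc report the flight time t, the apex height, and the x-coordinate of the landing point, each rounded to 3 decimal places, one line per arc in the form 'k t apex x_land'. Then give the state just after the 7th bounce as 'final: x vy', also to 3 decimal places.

Arc 1: start y=14.440, vy=12.940 → t=3.483, apex=22.974, x_land=48.278, impact vy=-21.231
  bounce: vy ← 0.6·21.231 = 12.739
Arc 2: start y=0.000, vy=12.739 → t=2.597, apex=8.271, x_land=84.274, impact vy=-12.739
  bounce: vy ← 0.6·12.739 = 7.643
Arc 3: start y=0.000, vy=7.643 → t=1.558, apex=2.977, x_land=105.871, impact vy=-7.643
  bounce: vy ← 0.6·7.643 = 4.586
Arc 4: start y=0.000, vy=4.586 → t=0.935, apex=1.072, x_land=118.829, impact vy=-4.586
  bounce: vy ← 0.6·4.586 = 2.752
Arc 5: start y=0.000, vy=2.752 → t=0.561, apex=0.386, x_land=126.604, impact vy=-2.752
  bounce: vy ← 0.6·2.752 = 1.651
Arc 6: start y=0.000, vy=1.651 → t=0.337, apex=0.139, x_land=131.269, impact vy=-1.651
  bounce: vy ← 0.6·1.651 = 0.991
Arc 7: start y=0.000, vy=0.991 → t=0.202, apex=0.050, x_land=134.068, impact vy=-0.991
  bounce: vy ← 0.6·0.991 = 0.594

1 3.483 22.974 48.278
2 2.597 8.271 84.274
3 1.558 2.977 105.871
4 0.935 1.072 118.829
5 0.561 0.386 126.604
6 0.337 0.139 131.269
7 0.202 0.050 134.068
final: 134.068 0.594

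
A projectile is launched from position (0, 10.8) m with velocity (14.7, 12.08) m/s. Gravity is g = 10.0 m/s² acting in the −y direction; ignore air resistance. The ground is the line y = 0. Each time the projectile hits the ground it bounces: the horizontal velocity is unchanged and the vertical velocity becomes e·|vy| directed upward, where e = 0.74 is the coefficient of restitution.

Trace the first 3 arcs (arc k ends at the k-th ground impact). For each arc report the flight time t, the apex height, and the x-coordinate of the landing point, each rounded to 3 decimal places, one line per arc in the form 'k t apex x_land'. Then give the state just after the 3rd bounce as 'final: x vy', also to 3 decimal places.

1 3.110 18.096 45.723
2 2.816 9.910 87.113
3 2.084 5.426 117.741
final: 117.741 7.709

Arc 1: start y=10.800, vy=12.080 → t=3.110, apex=18.096, x_land=45.723, impact vy=-19.024
  bounce: vy ← 0.74·19.024 = 14.078
Arc 2: start y=0.000, vy=14.078 → t=2.816, apex=9.910, x_land=87.113, impact vy=-14.078
  bounce: vy ← 0.74·14.078 = 10.418
Arc 3: start y=0.000, vy=10.418 → t=2.084, apex=5.426, x_land=117.741, impact vy=-10.418
  bounce: vy ← 0.74·10.418 = 7.709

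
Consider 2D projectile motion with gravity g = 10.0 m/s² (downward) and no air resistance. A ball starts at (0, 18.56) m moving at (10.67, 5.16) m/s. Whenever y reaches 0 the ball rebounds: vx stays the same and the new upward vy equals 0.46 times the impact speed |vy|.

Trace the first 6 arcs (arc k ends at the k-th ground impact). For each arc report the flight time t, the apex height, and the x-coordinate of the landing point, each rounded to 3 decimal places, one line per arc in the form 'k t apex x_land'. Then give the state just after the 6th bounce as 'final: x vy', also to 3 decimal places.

1 2.511 19.891 26.788
2 1.835 4.209 46.367
3 0.844 0.891 55.374
4 0.388 0.188 59.517
5 0.179 0.040 61.422
6 0.082 0.008 62.299
final: 62.299 0.189

Arc 1: start y=18.560, vy=5.160 → t=2.511, apex=19.891, x_land=26.788, impact vy=-19.946
  bounce: vy ← 0.46·19.946 = 9.175
Arc 2: start y=0.000, vy=9.175 → t=1.835, apex=4.209, x_land=46.367, impact vy=-9.175
  bounce: vy ← 0.46·9.175 = 4.220
Arc 3: start y=0.000, vy=4.220 → t=0.844, apex=0.891, x_land=55.374, impact vy=-4.220
  bounce: vy ← 0.46·4.220 = 1.941
Arc 4: start y=0.000, vy=1.941 → t=0.388, apex=0.188, x_land=59.517, impact vy=-1.941
  bounce: vy ← 0.46·1.941 = 0.893
Arc 5: start y=0.000, vy=0.893 → t=0.179, apex=0.040, x_land=61.422, impact vy=-0.893
  bounce: vy ← 0.46·0.893 = 0.411
Arc 6: start y=0.000, vy=0.411 → t=0.082, apex=0.008, x_land=62.299, impact vy=-0.411
  bounce: vy ← 0.46·0.411 = 0.189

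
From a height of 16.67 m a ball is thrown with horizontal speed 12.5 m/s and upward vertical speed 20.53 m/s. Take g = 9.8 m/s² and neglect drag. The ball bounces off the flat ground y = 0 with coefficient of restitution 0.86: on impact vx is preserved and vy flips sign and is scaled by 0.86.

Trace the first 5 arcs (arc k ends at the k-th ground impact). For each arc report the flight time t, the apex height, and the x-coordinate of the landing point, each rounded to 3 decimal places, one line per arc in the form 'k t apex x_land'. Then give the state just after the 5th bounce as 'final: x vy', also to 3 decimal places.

1 4.886 38.174 61.076
2 4.801 28.234 121.086
3 4.129 20.882 172.695
4 3.551 15.444 217.078
5 3.054 11.422 255.248
final: 255.248 12.868

Arc 1: start y=16.670, vy=20.530 → t=4.886, apex=38.174, x_land=61.076, impact vy=-27.353
  bounce: vy ← 0.86·27.353 = 23.524
Arc 2: start y=0.000, vy=23.524 → t=4.801, apex=28.234, x_land=121.086, impact vy=-23.524
  bounce: vy ← 0.86·23.524 = 20.231
Arc 3: start y=0.000, vy=20.231 → t=4.129, apex=20.882, x_land=172.695, impact vy=-20.231
  bounce: vy ← 0.86·20.231 = 17.398
Arc 4: start y=0.000, vy=17.398 → t=3.551, apex=15.444, x_land=217.078, impact vy=-17.398
  bounce: vy ← 0.86·17.398 = 14.963
Arc 5: start y=0.000, vy=14.963 → t=3.054, apex=11.422, x_land=255.248, impact vy=-14.963
  bounce: vy ← 0.86·14.963 = 12.868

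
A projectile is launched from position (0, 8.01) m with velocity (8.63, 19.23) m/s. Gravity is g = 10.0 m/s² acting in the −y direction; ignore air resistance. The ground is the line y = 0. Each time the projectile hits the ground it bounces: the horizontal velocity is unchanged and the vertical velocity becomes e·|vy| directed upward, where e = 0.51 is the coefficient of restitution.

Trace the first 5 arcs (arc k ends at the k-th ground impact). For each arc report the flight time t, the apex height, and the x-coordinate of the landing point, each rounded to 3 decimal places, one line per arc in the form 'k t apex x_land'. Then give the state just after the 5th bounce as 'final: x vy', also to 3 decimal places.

1 4.225 26.500 36.463
2 2.348 6.893 56.728
3 1.198 1.793 67.063
4 0.611 0.466 72.334
5 0.311 0.121 75.022
final: 75.022 0.794

Arc 1: start y=8.010, vy=19.230 → t=4.225, apex=26.500, x_land=36.463, impact vy=-23.022
  bounce: vy ← 0.51·23.022 = 11.741
Arc 2: start y=0.000, vy=11.741 → t=2.348, apex=6.893, x_land=56.728, impact vy=-11.741
  bounce: vy ← 0.51·11.741 = 5.988
Arc 3: start y=0.000, vy=5.988 → t=1.198, apex=1.793, x_land=67.063, impact vy=-5.988
  bounce: vy ← 0.51·5.988 = 3.054
Arc 4: start y=0.000, vy=3.054 → t=0.611, apex=0.466, x_land=72.334, impact vy=-3.054
  bounce: vy ← 0.51·3.054 = 1.557
Arc 5: start y=0.000, vy=1.557 → t=0.311, apex=0.121, x_land=75.022, impact vy=-1.557
  bounce: vy ← 0.51·1.557 = 0.794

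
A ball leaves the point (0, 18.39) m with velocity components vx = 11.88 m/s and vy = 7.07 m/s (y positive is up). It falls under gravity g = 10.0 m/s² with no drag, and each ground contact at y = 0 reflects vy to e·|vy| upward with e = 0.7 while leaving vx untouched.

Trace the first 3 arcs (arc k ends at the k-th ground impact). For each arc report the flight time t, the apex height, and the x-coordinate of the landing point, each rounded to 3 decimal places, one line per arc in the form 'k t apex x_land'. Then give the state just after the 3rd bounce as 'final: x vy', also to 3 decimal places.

1 2.751 20.889 32.682
2 2.862 10.236 66.677
3 2.003 5.016 90.474
final: 90.474 7.011

Arc 1: start y=18.390, vy=7.070 → t=2.751, apex=20.889, x_land=32.682, impact vy=-20.440
  bounce: vy ← 0.7·20.440 = 14.308
Arc 2: start y=0.000, vy=14.308 → t=2.862, apex=10.236, x_land=66.677, impact vy=-14.308
  bounce: vy ← 0.7·14.308 = 10.015
Arc 3: start y=0.000, vy=10.015 → t=2.003, apex=5.016, x_land=90.474, impact vy=-10.015
  bounce: vy ← 0.7·10.015 = 7.011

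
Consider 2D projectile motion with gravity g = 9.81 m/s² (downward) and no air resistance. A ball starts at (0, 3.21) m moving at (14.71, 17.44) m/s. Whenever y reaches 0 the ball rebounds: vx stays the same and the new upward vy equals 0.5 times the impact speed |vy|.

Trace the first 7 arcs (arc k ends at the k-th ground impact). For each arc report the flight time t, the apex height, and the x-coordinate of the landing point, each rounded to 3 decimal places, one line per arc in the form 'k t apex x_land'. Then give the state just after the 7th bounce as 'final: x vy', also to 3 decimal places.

Arc 1: start y=3.210, vy=17.440 → t=3.731, apex=18.712, x_land=54.882, impact vy=-19.161
  bounce: vy ← 0.5·19.161 = 9.580
Arc 2: start y=0.000, vy=9.580 → t=1.953, apex=4.678, x_land=83.614, impact vy=-9.580
  bounce: vy ← 0.5·9.580 = 4.790
Arc 3: start y=0.000, vy=4.790 → t=0.977, apex=1.170, x_land=97.979, impact vy=-4.790
  bounce: vy ← 0.5·4.790 = 2.395
Arc 4: start y=0.000, vy=2.395 → t=0.488, apex=0.292, x_land=105.162, impact vy=-2.395
  bounce: vy ← 0.5·2.395 = 1.198
Arc 5: start y=0.000, vy=1.198 → t=0.244, apex=0.073, x_land=108.754, impact vy=-1.198
  bounce: vy ← 0.5·1.198 = 0.599
Arc 6: start y=0.000, vy=0.599 → t=0.122, apex=0.018, x_land=110.549, impact vy=-0.599
  bounce: vy ← 0.5·0.599 = 0.299
Arc 7: start y=0.000, vy=0.299 → t=0.061, apex=0.005, x_land=111.447, impact vy=-0.299
  bounce: vy ← 0.5·0.299 = 0.150

1 3.731 18.712 54.882
2 1.953 4.678 83.614
3 0.977 1.170 97.979
4 0.488 0.292 105.162
5 0.244 0.073 108.754
6 0.122 0.018 110.549
7 0.061 0.005 111.447
final: 111.447 0.150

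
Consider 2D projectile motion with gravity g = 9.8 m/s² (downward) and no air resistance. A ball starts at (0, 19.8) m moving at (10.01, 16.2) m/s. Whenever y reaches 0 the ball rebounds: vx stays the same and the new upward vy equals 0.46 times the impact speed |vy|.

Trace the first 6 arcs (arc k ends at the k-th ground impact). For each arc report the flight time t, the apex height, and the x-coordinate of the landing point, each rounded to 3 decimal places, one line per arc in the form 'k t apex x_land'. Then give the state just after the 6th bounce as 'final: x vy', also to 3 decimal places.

1 4.256 33.190 42.599
2 2.394 7.023 66.567
3 1.101 1.486 77.592
4 0.507 0.314 82.663
5 0.233 0.067 84.996
6 0.107 0.014 86.069
final: 86.069 0.242

Arc 1: start y=19.800, vy=16.200 → t=4.256, apex=33.190, x_land=42.599, impact vy=-25.505
  bounce: vy ← 0.46·25.505 = 11.732
Arc 2: start y=0.000, vy=11.732 → t=2.394, apex=7.023, x_land=66.567, impact vy=-11.732
  bounce: vy ← 0.46·11.732 = 5.397
Arc 3: start y=0.000, vy=5.397 → t=1.101, apex=1.486, x_land=77.592, impact vy=-5.397
  bounce: vy ← 0.46·5.397 = 2.483
Arc 4: start y=0.000, vy=2.483 → t=0.507, apex=0.314, x_land=82.663, impact vy=-2.483
  bounce: vy ← 0.46·2.483 = 1.142
Arc 5: start y=0.000, vy=1.142 → t=0.233, apex=0.067, x_land=84.996, impact vy=-1.142
  bounce: vy ← 0.46·1.142 = 0.525
Arc 6: start y=0.000, vy=0.525 → t=0.107, apex=0.014, x_land=86.069, impact vy=-0.525
  bounce: vy ← 0.46·0.525 = 0.242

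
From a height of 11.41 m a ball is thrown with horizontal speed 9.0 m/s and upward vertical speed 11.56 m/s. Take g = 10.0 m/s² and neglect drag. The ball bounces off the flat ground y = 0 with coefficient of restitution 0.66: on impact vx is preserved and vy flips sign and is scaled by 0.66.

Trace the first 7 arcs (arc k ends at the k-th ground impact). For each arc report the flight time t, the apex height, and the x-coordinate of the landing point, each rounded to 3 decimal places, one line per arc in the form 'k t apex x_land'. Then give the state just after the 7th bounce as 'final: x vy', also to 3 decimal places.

Arc 1: start y=11.410, vy=11.560 → t=3.058, apex=18.092, x_land=27.524, impact vy=-19.022
  bounce: vy ← 0.66·19.022 = 12.554
Arc 2: start y=0.000, vy=12.554 → t=2.511, apex=7.881, x_land=50.122, impact vy=-12.554
  bounce: vy ← 0.66·12.554 = 8.286
Arc 3: start y=0.000, vy=8.286 → t=1.657, apex=3.433, x_land=65.036, impact vy=-8.286
  bounce: vy ← 0.66·8.286 = 5.469
Arc 4: start y=0.000, vy=5.469 → t=1.094, apex=1.495, x_land=74.880, impact vy=-5.469
  bounce: vy ← 0.66·5.469 = 3.609
Arc 5: start y=0.000, vy=3.609 → t=0.722, apex=0.651, x_land=81.377, impact vy=-3.609
  bounce: vy ← 0.66·3.609 = 2.382
Arc 6: start y=0.000, vy=2.382 → t=0.476, apex=0.284, x_land=85.665, impact vy=-2.382
  bounce: vy ← 0.66·2.382 = 1.572
Arc 7: start y=0.000, vy=1.572 → t=0.314, apex=0.124, x_land=88.495, impact vy=-1.572
  bounce: vy ← 0.66·1.572 = 1.038

1 3.058 18.092 27.524
2 2.511 7.881 50.122
3 1.657 3.433 65.036
4 1.094 1.495 74.880
5 0.722 0.651 81.377
6 0.476 0.284 85.665
7 0.314 0.124 88.495
final: 88.495 1.038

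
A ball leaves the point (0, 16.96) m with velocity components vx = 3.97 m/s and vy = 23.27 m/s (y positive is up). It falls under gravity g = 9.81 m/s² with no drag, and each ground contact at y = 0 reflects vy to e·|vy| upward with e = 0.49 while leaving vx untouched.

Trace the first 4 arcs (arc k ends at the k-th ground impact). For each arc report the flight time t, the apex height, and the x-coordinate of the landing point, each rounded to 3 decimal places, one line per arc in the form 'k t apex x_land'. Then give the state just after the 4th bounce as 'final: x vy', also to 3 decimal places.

Arc 1: start y=16.960, vy=23.270 → t=5.386, apex=44.559, x_land=21.383, impact vy=-29.568
  bounce: vy ← 0.49·29.568 = 14.488
Arc 2: start y=0.000, vy=14.488 → t=2.954, apex=10.699, x_land=33.109, impact vy=-14.488
  bounce: vy ← 0.49·14.488 = 7.099
Arc 3: start y=0.000, vy=7.099 → t=1.447, apex=2.569, x_land=38.855, impact vy=-7.099
  bounce: vy ← 0.49·7.099 = 3.479
Arc 4: start y=0.000, vy=3.479 → t=0.709, apex=0.617, x_land=41.671, impact vy=-3.479
  bounce: vy ← 0.49·3.479 = 1.705

1 5.386 44.559 21.383
2 2.954 10.699 33.109
3 1.447 2.569 38.855
4 0.709 0.617 41.671
final: 41.671 1.705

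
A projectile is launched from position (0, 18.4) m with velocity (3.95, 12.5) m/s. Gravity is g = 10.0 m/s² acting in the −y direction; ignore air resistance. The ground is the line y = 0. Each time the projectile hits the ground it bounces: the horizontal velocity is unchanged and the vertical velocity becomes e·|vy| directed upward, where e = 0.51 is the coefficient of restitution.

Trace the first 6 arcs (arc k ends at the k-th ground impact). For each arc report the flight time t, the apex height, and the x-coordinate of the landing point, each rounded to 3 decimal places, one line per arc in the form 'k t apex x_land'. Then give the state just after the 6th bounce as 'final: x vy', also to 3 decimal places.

Arc 1: start y=18.400, vy=12.500 → t=3.540, apex=26.212, x_land=13.982, impact vy=-22.897
  bounce: vy ← 0.51·22.897 = 11.677
Arc 2: start y=0.000, vy=11.677 → t=2.335, apex=6.818, x_land=23.207, impact vy=-11.677
  bounce: vy ← 0.51·11.677 = 5.955
Arc 3: start y=0.000, vy=5.955 → t=1.191, apex=1.773, x_land=27.911, impact vy=-5.955
  bounce: vy ← 0.51·5.955 = 3.037
Arc 4: start y=0.000, vy=3.037 → t=0.607, apex=0.461, x_land=30.311, impact vy=-3.037
  bounce: vy ← 0.51·3.037 = 1.549
Arc 5: start y=0.000, vy=1.549 → t=0.310, apex=0.120, x_land=31.535, impact vy=-1.549
  bounce: vy ← 0.51·1.549 = 0.790
Arc 6: start y=0.000, vy=0.790 → t=0.158, apex=0.031, x_land=32.159, impact vy=-0.790
  bounce: vy ← 0.51·0.790 = 0.403

1 3.540 26.212 13.982
2 2.335 6.818 23.207
3 1.191 1.773 27.911
4 0.607 0.461 30.311
5 0.310 0.120 31.535
6 0.158 0.031 32.159
final: 32.159 0.403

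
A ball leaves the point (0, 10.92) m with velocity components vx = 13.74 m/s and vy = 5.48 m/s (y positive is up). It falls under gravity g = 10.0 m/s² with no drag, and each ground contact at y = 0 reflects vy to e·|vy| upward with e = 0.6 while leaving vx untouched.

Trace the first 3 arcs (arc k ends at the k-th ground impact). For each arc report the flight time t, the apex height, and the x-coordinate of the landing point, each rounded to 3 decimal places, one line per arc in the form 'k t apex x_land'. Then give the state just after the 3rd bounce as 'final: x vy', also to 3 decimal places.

1 2.124 12.422 29.186
2 1.891 4.472 55.174
3 1.135 1.610 70.767
final: 70.767 3.405

Arc 1: start y=10.920, vy=5.480 → t=2.124, apex=12.422, x_land=29.186, impact vy=-15.762
  bounce: vy ← 0.6·15.762 = 9.457
Arc 2: start y=0.000, vy=9.457 → t=1.891, apex=4.472, x_land=55.174, impact vy=-9.457
  bounce: vy ← 0.6·9.457 = 5.674
Arc 3: start y=0.000, vy=5.674 → t=1.135, apex=1.610, x_land=70.767, impact vy=-5.674
  bounce: vy ← 0.6·5.674 = 3.405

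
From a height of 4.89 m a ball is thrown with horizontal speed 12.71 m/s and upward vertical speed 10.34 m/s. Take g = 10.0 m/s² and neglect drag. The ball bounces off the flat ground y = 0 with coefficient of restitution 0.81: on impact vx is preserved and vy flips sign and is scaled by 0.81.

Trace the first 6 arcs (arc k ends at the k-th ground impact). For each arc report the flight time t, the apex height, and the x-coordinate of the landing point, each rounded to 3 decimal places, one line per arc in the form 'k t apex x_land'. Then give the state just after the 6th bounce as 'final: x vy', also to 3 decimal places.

1 2.465 10.236 31.327
2 2.318 6.716 60.788
3 1.877 4.406 84.650
4 1.521 2.891 103.979
5 1.232 1.897 119.636
6 0.998 1.244 132.317
final: 132.317 4.041

Arc 1: start y=4.890, vy=10.340 → t=2.465, apex=10.236, x_land=31.327, impact vy=-14.308
  bounce: vy ← 0.81·14.308 = 11.589
Arc 2: start y=0.000, vy=11.589 → t=2.318, apex=6.716, x_land=60.788, impact vy=-11.589
  bounce: vy ← 0.81·11.589 = 9.387
Arc 3: start y=0.000, vy=9.387 → t=1.877, apex=4.406, x_land=84.650, impact vy=-9.387
  bounce: vy ← 0.81·9.387 = 7.604
Arc 4: start y=0.000, vy=7.604 → t=1.521, apex=2.891, x_land=103.979, impact vy=-7.604
  bounce: vy ← 0.81·7.604 = 6.159
Arc 5: start y=0.000, vy=6.159 → t=1.232, apex=1.897, x_land=119.636, impact vy=-6.159
  bounce: vy ← 0.81·6.159 = 4.989
Arc 6: start y=0.000, vy=4.989 → t=0.998, apex=1.244, x_land=132.317, impact vy=-4.989
  bounce: vy ← 0.81·4.989 = 4.041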